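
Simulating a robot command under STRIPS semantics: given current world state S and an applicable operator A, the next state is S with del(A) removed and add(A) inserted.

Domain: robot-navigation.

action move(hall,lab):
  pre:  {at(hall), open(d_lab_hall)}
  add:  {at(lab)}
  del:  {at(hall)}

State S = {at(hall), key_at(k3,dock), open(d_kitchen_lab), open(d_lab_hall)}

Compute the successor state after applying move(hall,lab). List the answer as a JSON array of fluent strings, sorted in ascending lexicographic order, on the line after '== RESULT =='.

Compute (S \ del) ∪ add:
  pre ⊆ S: {at(hall), open(d_lab_hall)} ⊆ S  — applicable
  S \ del = {key_at(k3,dock), open(d_kitchen_lab), open(d_lab_hall)}
  ∪ add   = {at(lab), key_at(k3,dock), open(d_kitchen_lab), open(d_lab_hall)}

== RESULT ==
["at(lab)", "key_at(k3,dock)", "open(d_kitchen_lab)", "open(d_lab_hall)"]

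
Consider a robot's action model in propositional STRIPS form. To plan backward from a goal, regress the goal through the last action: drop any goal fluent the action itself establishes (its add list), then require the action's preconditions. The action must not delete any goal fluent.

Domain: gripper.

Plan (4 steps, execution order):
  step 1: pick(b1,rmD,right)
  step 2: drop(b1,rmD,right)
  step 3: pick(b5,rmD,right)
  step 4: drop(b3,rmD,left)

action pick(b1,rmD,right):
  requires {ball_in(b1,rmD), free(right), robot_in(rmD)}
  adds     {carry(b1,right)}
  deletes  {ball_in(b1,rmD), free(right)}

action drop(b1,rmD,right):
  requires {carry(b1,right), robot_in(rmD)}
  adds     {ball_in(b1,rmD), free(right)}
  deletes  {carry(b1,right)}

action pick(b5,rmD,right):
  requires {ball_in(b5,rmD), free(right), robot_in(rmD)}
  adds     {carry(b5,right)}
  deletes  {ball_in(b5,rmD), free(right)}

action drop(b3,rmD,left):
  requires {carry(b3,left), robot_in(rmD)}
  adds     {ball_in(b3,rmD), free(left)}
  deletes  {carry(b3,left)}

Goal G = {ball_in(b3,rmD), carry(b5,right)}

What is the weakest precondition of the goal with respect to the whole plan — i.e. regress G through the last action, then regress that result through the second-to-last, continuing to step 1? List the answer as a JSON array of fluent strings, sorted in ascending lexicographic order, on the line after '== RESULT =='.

Work backward from the goal:
  through step 4 (drop(b3,rmD,left)): drop {ball_in(b3,rmD)}, keep {carry(b5,right)}, require {carry(b3,left), robot_in(rmD)}
    → {carry(b3,left), carry(b5,right), robot_in(rmD)}
  through step 3 (pick(b5,rmD,right)): drop {carry(b5,right)}, keep {carry(b3,left), robot_in(rmD)}, require {ball_in(b5,rmD), free(right), robot_in(rmD)}
    → {ball_in(b5,rmD), carry(b3,left), free(right), robot_in(rmD)}
  through step 2 (drop(b1,rmD,right)): drop {free(right)}, keep {ball_in(b5,rmD), carry(b3,left), robot_in(rmD)}, require {carry(b1,right), robot_in(rmD)}
    → {ball_in(b5,rmD), carry(b1,right), carry(b3,left), robot_in(rmD)}
  through step 1 (pick(b1,rmD,right)): drop {carry(b1,right)}, keep {ball_in(b5,rmD), carry(b3,left), robot_in(rmD)}, require {ball_in(b1,rmD), free(right), robot_in(rmD)}
    → {ball_in(b1,rmD), ball_in(b5,rmD), carry(b3,left), free(right), robot_in(rmD)}

== RESULT ==
["ball_in(b1,rmD)", "ball_in(b5,rmD)", "carry(b3,left)", "free(right)", "robot_in(rmD)"]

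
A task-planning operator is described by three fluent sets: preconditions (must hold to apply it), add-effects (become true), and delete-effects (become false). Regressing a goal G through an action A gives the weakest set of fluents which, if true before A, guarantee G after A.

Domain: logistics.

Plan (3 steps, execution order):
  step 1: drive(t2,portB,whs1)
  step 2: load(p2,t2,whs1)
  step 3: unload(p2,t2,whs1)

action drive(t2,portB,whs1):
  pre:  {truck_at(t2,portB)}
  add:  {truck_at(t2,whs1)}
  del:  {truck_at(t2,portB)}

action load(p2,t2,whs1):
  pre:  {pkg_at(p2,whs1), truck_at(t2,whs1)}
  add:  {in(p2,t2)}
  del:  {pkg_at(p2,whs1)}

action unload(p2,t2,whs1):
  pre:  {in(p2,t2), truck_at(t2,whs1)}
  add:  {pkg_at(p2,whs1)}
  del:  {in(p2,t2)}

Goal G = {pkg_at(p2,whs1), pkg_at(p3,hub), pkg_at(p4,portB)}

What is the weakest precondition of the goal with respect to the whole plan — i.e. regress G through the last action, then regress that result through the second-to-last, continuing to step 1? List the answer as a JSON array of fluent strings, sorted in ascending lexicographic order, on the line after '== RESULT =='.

Regress step by step:
  through step 3 (unload(p2,t2,whs1)): drop {pkg_at(p2,whs1)}, keep {pkg_at(p3,hub), pkg_at(p4,portB)}, require {in(p2,t2), truck_at(t2,whs1)}
    → {in(p2,t2), pkg_at(p3,hub), pkg_at(p4,portB), truck_at(t2,whs1)}
  through step 2 (load(p2,t2,whs1)): drop {in(p2,t2)}, keep {pkg_at(p3,hub), pkg_at(p4,portB), truck_at(t2,whs1)}, require {pkg_at(p2,whs1), truck_at(t2,whs1)}
    → {pkg_at(p2,whs1), pkg_at(p3,hub), pkg_at(p4,portB), truck_at(t2,whs1)}
  through step 1 (drive(t2,portB,whs1)): drop {truck_at(t2,whs1)}, keep {pkg_at(p2,whs1), pkg_at(p3,hub), pkg_at(p4,portB)}, require {truck_at(t2,portB)}
    → {pkg_at(p2,whs1), pkg_at(p3,hub), pkg_at(p4,portB), truck_at(t2,portB)}

== RESULT ==
["pkg_at(p2,whs1)", "pkg_at(p3,hub)", "pkg_at(p4,portB)", "truck_at(t2,portB)"]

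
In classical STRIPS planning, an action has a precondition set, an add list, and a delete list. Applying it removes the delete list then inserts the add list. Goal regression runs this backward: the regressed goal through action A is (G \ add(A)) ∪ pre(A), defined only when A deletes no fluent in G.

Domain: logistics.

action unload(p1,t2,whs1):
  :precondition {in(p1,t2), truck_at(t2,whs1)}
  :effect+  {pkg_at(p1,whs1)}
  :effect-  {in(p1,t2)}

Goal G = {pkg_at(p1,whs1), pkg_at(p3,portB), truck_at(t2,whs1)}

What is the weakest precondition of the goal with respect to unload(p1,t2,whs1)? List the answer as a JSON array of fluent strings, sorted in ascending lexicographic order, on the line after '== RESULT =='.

Regress:
  G ∩ del = {}  (empty — regression defined)
  G \ add = {pkg_at(p1,whs1), pkg_at(p3,portB), truck_at(t2,whs1)} \ {pkg_at(p1,whs1)} = {pkg_at(p3,portB), truck_at(t2,whs1)}
  ∪ pre   = {pkg_at(p3,portB), truck_at(t2,whs1)} ∪ {in(p1,t2), truck_at(t2,whs1)}
          = {in(p1,t2), pkg_at(p3,portB), truck_at(t2,whs1)}

== RESULT ==
["in(p1,t2)", "pkg_at(p3,portB)", "truck_at(t2,whs1)"]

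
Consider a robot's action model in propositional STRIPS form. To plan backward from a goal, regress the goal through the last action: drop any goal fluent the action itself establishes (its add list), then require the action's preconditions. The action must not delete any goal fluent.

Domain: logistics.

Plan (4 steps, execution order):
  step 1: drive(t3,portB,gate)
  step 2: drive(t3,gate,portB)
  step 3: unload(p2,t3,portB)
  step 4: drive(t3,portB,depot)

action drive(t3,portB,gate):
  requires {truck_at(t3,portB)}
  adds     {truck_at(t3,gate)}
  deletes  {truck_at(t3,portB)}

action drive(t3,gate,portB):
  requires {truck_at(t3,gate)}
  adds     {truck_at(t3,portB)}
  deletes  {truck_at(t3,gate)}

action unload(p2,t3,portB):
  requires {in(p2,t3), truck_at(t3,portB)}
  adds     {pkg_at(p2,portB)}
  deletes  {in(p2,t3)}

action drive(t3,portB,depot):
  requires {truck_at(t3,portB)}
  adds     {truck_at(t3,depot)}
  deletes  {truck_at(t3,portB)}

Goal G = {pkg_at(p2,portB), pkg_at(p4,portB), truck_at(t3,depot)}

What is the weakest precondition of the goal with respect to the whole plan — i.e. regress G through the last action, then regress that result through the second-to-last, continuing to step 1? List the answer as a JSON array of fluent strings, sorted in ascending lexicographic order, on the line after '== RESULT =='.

Regress step by step:
  through step 4 (drive(t3,portB,depot)): drop {truck_at(t3,depot)}, keep {pkg_at(p2,portB), pkg_at(p4,portB)}, require {truck_at(t3,portB)}
    → {pkg_at(p2,portB), pkg_at(p4,portB), truck_at(t3,portB)}
  through step 3 (unload(p2,t3,portB)): drop {pkg_at(p2,portB)}, keep {pkg_at(p4,portB), truck_at(t3,portB)}, require {in(p2,t3), truck_at(t3,portB)}
    → {in(p2,t3), pkg_at(p4,portB), truck_at(t3,portB)}
  through step 2 (drive(t3,gate,portB)): drop {truck_at(t3,portB)}, keep {in(p2,t3), pkg_at(p4,portB)}, require {truck_at(t3,gate)}
    → {in(p2,t3), pkg_at(p4,portB), truck_at(t3,gate)}
  through step 1 (drive(t3,portB,gate)): drop {truck_at(t3,gate)}, keep {in(p2,t3), pkg_at(p4,portB)}, require {truck_at(t3,portB)}
    → {in(p2,t3), pkg_at(p4,portB), truck_at(t3,portB)}

== RESULT ==
["in(p2,t3)", "pkg_at(p4,portB)", "truck_at(t3,portB)"]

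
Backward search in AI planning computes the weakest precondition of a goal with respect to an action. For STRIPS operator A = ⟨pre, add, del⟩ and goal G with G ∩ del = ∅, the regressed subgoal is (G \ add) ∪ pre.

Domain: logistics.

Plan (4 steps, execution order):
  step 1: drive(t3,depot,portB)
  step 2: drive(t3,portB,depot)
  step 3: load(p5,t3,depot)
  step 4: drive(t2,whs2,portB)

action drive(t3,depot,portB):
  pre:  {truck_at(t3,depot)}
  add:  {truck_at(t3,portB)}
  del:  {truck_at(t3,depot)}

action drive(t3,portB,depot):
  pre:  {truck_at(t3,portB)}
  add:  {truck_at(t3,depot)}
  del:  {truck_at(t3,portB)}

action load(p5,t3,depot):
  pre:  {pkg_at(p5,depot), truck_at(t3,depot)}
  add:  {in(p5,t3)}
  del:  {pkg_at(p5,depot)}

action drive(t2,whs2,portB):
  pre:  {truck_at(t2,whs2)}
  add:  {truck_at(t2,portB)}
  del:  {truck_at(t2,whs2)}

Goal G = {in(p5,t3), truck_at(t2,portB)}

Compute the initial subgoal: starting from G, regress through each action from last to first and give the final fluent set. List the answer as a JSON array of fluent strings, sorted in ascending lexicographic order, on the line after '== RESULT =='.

Regress step by step:
  through step 4 (drive(t2,whs2,portB)): drop {truck_at(t2,portB)}, keep {in(p5,t3)}, require {truck_at(t2,whs2)}
    → {in(p5,t3), truck_at(t2,whs2)}
  through step 3 (load(p5,t3,depot)): drop {in(p5,t3)}, keep {truck_at(t2,whs2)}, require {pkg_at(p5,depot), truck_at(t3,depot)}
    → {pkg_at(p5,depot), truck_at(t2,whs2), truck_at(t3,depot)}
  through step 2 (drive(t3,portB,depot)): drop {truck_at(t3,depot)}, keep {pkg_at(p5,depot), truck_at(t2,whs2)}, require {truck_at(t3,portB)}
    → {pkg_at(p5,depot), truck_at(t2,whs2), truck_at(t3,portB)}
  through step 1 (drive(t3,depot,portB)): drop {truck_at(t3,portB)}, keep {pkg_at(p5,depot), truck_at(t2,whs2)}, require {truck_at(t3,depot)}
    → {pkg_at(p5,depot), truck_at(t2,whs2), truck_at(t3,depot)}

== RESULT ==
["pkg_at(p5,depot)", "truck_at(t2,whs2)", "truck_at(t3,depot)"]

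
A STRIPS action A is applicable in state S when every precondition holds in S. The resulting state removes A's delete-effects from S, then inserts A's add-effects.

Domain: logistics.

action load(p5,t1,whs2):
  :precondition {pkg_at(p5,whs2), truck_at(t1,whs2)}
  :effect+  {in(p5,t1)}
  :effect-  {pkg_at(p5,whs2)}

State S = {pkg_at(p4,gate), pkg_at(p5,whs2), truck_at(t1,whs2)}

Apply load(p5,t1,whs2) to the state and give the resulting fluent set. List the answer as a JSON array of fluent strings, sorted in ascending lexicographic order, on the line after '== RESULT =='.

Progress:
  pre ⊆ S: {pkg_at(p5,whs2), truck_at(t1,whs2)} ⊆ S  — applicable
  S \ del = {pkg_at(p4,gate), truck_at(t1,whs2)}
  ∪ add   = {in(p5,t1), pkg_at(p4,gate), truck_at(t1,whs2)}

== RESULT ==
["in(p5,t1)", "pkg_at(p4,gate)", "truck_at(t1,whs2)"]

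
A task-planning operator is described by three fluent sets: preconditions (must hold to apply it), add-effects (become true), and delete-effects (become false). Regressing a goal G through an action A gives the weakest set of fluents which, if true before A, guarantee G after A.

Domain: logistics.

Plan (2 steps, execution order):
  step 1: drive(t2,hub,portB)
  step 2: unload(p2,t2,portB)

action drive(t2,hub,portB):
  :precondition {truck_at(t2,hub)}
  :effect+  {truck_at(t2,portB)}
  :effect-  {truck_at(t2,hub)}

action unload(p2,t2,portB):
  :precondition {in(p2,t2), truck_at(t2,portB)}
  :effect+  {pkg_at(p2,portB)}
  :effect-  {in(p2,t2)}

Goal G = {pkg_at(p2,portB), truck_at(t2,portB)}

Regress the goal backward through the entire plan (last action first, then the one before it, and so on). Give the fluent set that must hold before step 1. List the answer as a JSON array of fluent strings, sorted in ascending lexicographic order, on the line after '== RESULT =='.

Work backward from the goal:
  through step 2 (unload(p2,t2,portB)): drop {pkg_at(p2,portB)}, keep {truck_at(t2,portB)}, require {in(p2,t2), truck_at(t2,portB)}
    → {in(p2,t2), truck_at(t2,portB)}
  through step 1 (drive(t2,hub,portB)): drop {truck_at(t2,portB)}, keep {in(p2,t2)}, require {truck_at(t2,hub)}
    → {in(p2,t2), truck_at(t2,hub)}

== RESULT ==
["in(p2,t2)", "truck_at(t2,hub)"]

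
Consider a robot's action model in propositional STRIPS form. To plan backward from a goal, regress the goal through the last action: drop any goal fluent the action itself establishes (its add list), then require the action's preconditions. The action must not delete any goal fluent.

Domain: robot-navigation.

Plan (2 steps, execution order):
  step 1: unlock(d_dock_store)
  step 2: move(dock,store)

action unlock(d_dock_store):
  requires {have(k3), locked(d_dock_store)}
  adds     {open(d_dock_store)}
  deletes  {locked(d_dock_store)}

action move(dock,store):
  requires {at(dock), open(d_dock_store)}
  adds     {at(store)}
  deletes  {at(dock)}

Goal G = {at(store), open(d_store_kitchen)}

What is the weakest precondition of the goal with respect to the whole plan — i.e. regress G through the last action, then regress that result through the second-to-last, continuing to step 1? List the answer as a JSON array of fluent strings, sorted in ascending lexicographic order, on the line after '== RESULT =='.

Regress step by step:
  through step 2 (move(dock,store)): drop {at(store)}, keep {open(d_store_kitchen)}, require {at(dock), open(d_dock_store)}
    → {at(dock), open(d_dock_store), open(d_store_kitchen)}
  through step 1 (unlock(d_dock_store)): drop {open(d_dock_store)}, keep {at(dock), open(d_store_kitchen)}, require {have(k3), locked(d_dock_store)}
    → {at(dock), have(k3), locked(d_dock_store), open(d_store_kitchen)}

== RESULT ==
["at(dock)", "have(k3)", "locked(d_dock_store)", "open(d_store_kitchen)"]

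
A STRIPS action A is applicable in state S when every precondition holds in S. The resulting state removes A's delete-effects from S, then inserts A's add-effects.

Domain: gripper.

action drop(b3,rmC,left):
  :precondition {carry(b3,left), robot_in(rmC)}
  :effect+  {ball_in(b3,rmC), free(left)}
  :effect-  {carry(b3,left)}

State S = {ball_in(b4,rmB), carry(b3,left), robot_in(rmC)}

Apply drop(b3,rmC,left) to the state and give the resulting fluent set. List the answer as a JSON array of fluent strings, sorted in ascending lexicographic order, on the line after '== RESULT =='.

Compute (S \ del) ∪ add:
  pre ⊆ S: {carry(b3,left), robot_in(rmC)} ⊆ S  — applicable
  S \ del = {ball_in(b4,rmB), robot_in(rmC)}
  ∪ add   = {ball_in(b3,rmC), ball_in(b4,rmB), free(left), robot_in(rmC)}

== RESULT ==
["ball_in(b3,rmC)", "ball_in(b4,rmB)", "free(left)", "robot_in(rmC)"]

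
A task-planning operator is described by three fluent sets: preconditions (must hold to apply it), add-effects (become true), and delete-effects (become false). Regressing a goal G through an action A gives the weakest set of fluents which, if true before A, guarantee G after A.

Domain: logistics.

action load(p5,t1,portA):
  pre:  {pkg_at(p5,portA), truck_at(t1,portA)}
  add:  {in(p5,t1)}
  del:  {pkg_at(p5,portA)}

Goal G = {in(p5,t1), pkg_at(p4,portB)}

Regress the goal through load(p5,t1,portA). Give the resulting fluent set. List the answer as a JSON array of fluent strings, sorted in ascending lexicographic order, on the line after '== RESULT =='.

Regress:
  G ∩ del = {}  (empty — regression defined)
  G \ add = {in(p5,t1), pkg_at(p4,portB)} \ {in(p5,t1)} = {pkg_at(p4,portB)}
  ∪ pre   = {pkg_at(p4,portB)} ∪ {pkg_at(p5,portA), truck_at(t1,portA)}
          = {pkg_at(p4,portB), pkg_at(p5,portA), truck_at(t1,portA)}

== RESULT ==
["pkg_at(p4,portB)", "pkg_at(p5,portA)", "truck_at(t1,portA)"]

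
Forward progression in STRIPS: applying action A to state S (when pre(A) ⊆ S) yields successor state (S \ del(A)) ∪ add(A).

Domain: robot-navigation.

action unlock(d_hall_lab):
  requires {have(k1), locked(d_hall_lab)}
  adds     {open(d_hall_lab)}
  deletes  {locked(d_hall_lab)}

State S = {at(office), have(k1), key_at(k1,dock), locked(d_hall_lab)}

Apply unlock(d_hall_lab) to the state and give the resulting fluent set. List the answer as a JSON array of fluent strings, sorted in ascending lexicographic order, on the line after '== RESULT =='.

Progress:
  pre ⊆ S: {have(k1), locked(d_hall_lab)} ⊆ S  — applicable
  S \ del = {at(office), have(k1), key_at(k1,dock)}
  ∪ add   = {at(office), have(k1), key_at(k1,dock), open(d_hall_lab)}

== RESULT ==
["at(office)", "have(k1)", "key_at(k1,dock)", "open(d_hall_lab)"]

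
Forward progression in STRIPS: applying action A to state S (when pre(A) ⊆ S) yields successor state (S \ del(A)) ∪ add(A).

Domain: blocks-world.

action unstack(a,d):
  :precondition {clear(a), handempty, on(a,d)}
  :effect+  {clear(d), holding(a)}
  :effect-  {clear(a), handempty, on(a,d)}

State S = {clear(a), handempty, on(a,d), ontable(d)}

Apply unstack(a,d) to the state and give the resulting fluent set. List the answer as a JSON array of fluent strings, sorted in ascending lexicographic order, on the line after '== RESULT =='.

Progress:
  pre ⊆ S: {clear(a), handempty, on(a,d)} ⊆ S  — applicable
  S \ del = {ontable(d)}
  ∪ add   = {clear(d), holding(a), ontable(d)}

== RESULT ==
["clear(d)", "holding(a)", "ontable(d)"]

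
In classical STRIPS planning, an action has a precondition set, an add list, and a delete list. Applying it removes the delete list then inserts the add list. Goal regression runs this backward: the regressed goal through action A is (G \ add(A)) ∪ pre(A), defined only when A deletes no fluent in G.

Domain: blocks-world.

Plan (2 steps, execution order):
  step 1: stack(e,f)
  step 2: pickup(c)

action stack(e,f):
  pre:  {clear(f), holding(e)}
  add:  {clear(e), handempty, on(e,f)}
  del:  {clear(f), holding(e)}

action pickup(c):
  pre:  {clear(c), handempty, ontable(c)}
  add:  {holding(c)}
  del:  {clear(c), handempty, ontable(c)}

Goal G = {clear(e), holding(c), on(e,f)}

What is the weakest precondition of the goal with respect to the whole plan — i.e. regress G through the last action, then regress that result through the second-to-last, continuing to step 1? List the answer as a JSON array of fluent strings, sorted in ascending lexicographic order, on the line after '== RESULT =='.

Regress step by step:
  through step 2 (pickup(c)): drop {holding(c)}, keep {clear(e), on(e,f)}, require {clear(c), handempty, ontable(c)}
    → {clear(c), clear(e), handempty, on(e,f), ontable(c)}
  through step 1 (stack(e,f)): drop {clear(e), handempty, on(e,f)}, keep {clear(c), ontable(c)}, require {clear(f), holding(e)}
    → {clear(c), clear(f), holding(e), ontable(c)}

== RESULT ==
["clear(c)", "clear(f)", "holding(e)", "ontable(c)"]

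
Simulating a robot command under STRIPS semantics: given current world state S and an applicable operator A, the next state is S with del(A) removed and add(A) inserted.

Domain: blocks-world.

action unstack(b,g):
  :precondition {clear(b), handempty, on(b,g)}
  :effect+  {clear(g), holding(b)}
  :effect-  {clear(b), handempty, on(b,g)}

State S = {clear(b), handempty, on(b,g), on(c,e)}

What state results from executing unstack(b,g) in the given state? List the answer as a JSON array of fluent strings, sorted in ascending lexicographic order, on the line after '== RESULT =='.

Progress:
  pre ⊆ S: {clear(b), handempty, on(b,g)} ⊆ S  — applicable
  S \ del = {on(c,e)}
  ∪ add   = {clear(g), holding(b), on(c,e)}

== RESULT ==
["clear(g)", "holding(b)", "on(c,e)"]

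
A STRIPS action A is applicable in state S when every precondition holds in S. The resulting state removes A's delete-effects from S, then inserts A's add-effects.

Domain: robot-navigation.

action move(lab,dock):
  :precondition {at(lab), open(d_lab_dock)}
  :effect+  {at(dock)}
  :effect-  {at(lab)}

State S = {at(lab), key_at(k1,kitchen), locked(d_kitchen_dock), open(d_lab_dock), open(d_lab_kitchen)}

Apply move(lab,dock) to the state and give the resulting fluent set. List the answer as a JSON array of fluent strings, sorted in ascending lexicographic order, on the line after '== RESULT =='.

Compute (S \ del) ∪ add:
  pre ⊆ S: {at(lab), open(d_lab_dock)} ⊆ S  — applicable
  S \ del = {key_at(k1,kitchen), locked(d_kitchen_dock), open(d_lab_dock), open(d_lab_kitchen)}
  ∪ add   = {at(dock), key_at(k1,kitchen), locked(d_kitchen_dock), open(d_lab_dock), open(d_lab_kitchen)}

== RESULT ==
["at(dock)", "key_at(k1,kitchen)", "locked(d_kitchen_dock)", "open(d_lab_dock)", "open(d_lab_kitchen)"]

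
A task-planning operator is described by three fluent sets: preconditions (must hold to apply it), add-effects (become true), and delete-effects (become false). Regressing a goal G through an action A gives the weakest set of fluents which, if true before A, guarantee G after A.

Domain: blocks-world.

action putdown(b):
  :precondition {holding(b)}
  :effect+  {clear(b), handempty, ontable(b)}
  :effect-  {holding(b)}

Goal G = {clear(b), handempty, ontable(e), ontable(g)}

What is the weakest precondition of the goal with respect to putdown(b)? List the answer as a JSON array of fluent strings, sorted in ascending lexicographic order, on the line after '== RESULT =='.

Regress:
  G ∩ del = {}  (empty — regression defined)
  G \ add = {clear(b), handempty, ontable(e), ontable(g)} \ {clear(b), handempty, ontable(b)} = {ontable(e), ontable(g)}
  ∪ pre   = {ontable(e), ontable(g)} ∪ {holding(b)}
          = {holding(b), ontable(e), ontable(g)}

== RESULT ==
["holding(b)", "ontable(e)", "ontable(g)"]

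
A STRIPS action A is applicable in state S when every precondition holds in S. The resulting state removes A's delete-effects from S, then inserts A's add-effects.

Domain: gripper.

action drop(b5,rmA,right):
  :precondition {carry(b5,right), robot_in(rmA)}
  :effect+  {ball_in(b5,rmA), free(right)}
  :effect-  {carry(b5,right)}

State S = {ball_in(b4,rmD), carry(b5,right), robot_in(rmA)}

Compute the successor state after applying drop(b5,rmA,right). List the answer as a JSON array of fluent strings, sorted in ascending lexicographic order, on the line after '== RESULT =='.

Progress:
  pre ⊆ S: {carry(b5,right), robot_in(rmA)} ⊆ S  — applicable
  S \ del = {ball_in(b4,rmD), robot_in(rmA)}
  ∪ add   = {ball_in(b4,rmD), ball_in(b5,rmA), free(right), robot_in(rmA)}

== RESULT ==
["ball_in(b4,rmD)", "ball_in(b5,rmA)", "free(right)", "robot_in(rmA)"]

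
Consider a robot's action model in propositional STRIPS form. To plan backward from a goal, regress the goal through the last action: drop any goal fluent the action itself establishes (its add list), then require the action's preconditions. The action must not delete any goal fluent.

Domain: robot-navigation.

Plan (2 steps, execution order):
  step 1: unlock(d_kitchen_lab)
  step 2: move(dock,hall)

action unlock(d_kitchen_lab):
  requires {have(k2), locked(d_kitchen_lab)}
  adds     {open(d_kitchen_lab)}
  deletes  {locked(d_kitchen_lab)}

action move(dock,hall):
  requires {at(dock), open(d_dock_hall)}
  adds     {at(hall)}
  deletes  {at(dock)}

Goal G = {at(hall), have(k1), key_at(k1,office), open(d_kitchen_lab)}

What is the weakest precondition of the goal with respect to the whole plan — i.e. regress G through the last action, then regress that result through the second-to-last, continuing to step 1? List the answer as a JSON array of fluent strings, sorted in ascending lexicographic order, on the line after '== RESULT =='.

Work backward from the goal:
  through step 2 (move(dock,hall)): drop {at(hall)}, keep {have(k1), key_at(k1,office), open(d_kitchen_lab)}, require {at(dock), open(d_dock_hall)}
    → {at(dock), have(k1), key_at(k1,office), open(d_dock_hall), open(d_kitchen_lab)}
  through step 1 (unlock(d_kitchen_lab)): drop {open(d_kitchen_lab)}, keep {at(dock), have(k1), key_at(k1,office), open(d_dock_hall)}, require {have(k2), locked(d_kitchen_lab)}
    → {at(dock), have(k1), have(k2), key_at(k1,office), locked(d_kitchen_lab), open(d_dock_hall)}

== RESULT ==
["at(dock)", "have(k1)", "have(k2)", "key_at(k1,office)", "locked(d_kitchen_lab)", "open(d_dock_hall)"]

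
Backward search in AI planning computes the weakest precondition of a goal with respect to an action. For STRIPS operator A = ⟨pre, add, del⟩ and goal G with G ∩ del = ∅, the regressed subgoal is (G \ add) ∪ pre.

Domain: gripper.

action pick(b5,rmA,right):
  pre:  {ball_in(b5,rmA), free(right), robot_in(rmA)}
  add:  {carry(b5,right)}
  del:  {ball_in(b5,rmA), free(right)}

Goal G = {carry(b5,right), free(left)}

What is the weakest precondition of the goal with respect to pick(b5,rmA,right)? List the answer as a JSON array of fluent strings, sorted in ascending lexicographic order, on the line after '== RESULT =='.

Compute (G \ add) ∪ pre:
  G ∩ del = {}  (empty — regression defined)
  G \ add = {carry(b5,right), free(left)} \ {carry(b5,right)} = {free(left)}
  ∪ pre   = {free(left)} ∪ {ball_in(b5,rmA), free(right), robot_in(rmA)}
          = {ball_in(b5,rmA), free(left), free(right), robot_in(rmA)}

== RESULT ==
["ball_in(b5,rmA)", "free(left)", "free(right)", "robot_in(rmA)"]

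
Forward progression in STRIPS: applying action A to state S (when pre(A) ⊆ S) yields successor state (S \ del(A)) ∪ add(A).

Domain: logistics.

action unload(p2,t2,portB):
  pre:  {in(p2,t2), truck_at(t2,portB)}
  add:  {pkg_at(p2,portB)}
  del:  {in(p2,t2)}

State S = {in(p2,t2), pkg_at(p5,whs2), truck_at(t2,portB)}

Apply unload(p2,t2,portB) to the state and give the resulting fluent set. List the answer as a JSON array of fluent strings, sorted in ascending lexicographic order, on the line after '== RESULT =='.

Progress:
  pre ⊆ S: {in(p2,t2), truck_at(t2,portB)} ⊆ S  — applicable
  S \ del = {pkg_at(p5,whs2), truck_at(t2,portB)}
  ∪ add   = {pkg_at(p2,portB), pkg_at(p5,whs2), truck_at(t2,portB)}

== RESULT ==
["pkg_at(p2,portB)", "pkg_at(p5,whs2)", "truck_at(t2,portB)"]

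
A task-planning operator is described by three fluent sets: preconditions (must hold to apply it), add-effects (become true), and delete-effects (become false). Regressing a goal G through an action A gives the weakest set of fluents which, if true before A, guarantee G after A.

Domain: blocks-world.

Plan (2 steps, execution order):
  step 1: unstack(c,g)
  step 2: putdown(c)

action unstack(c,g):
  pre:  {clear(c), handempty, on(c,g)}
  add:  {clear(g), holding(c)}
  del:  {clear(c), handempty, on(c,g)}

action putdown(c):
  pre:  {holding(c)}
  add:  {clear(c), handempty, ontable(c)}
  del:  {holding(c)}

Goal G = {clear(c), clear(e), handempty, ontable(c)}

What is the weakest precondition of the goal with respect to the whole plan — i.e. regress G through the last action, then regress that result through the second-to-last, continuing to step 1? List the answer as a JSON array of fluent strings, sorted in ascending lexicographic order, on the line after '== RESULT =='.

Work backward from the goal:
  through step 2 (putdown(c)): drop {clear(c), handempty, ontable(c)}, keep {clear(e)}, require {holding(c)}
    → {clear(e), holding(c)}
  through step 1 (unstack(c,g)): drop {holding(c)}, keep {clear(e)}, require {clear(c), handempty, on(c,g)}
    → {clear(c), clear(e), handempty, on(c,g)}

== RESULT ==
["clear(c)", "clear(e)", "handempty", "on(c,g)"]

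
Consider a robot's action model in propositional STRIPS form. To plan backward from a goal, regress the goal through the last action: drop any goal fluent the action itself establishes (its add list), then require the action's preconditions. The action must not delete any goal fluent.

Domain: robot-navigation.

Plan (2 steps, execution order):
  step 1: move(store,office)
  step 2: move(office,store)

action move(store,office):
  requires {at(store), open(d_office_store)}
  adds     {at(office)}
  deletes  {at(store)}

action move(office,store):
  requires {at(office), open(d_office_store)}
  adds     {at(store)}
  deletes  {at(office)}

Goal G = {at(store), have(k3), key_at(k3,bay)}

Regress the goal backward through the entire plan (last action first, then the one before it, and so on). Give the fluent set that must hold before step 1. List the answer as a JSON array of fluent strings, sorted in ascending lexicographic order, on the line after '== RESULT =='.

Regress step by step:
  through step 2 (move(office,store)): drop {at(store)}, keep {have(k3), key_at(k3,bay)}, require {at(office), open(d_office_store)}
    → {at(office), have(k3), key_at(k3,bay), open(d_office_store)}
  through step 1 (move(store,office)): drop {at(office)}, keep {have(k3), key_at(k3,bay), open(d_office_store)}, require {at(store), open(d_office_store)}
    → {at(store), have(k3), key_at(k3,bay), open(d_office_store)}

== RESULT ==
["at(store)", "have(k3)", "key_at(k3,bay)", "open(d_office_store)"]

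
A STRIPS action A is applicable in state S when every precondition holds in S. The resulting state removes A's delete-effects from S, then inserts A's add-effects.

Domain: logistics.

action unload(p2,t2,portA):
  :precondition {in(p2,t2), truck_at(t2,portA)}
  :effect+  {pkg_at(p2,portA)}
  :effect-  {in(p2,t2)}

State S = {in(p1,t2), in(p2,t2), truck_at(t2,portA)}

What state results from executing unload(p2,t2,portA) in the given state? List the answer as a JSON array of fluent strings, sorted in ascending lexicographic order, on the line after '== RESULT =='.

Progress:
  pre ⊆ S: {in(p2,t2), truck_at(t2,portA)} ⊆ S  — applicable
  S \ del = {in(p1,t2), truck_at(t2,portA)}
  ∪ add   = {in(p1,t2), pkg_at(p2,portA), truck_at(t2,portA)}

== RESULT ==
["in(p1,t2)", "pkg_at(p2,portA)", "truck_at(t2,portA)"]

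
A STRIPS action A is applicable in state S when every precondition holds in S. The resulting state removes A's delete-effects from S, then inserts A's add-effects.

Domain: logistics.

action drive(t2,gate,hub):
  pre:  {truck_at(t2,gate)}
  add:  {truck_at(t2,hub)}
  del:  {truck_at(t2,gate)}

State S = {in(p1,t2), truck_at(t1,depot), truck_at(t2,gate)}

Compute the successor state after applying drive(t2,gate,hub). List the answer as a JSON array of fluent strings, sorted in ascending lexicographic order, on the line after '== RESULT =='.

Progress:
  pre ⊆ S: {truck_at(t2,gate)} ⊆ S  — applicable
  S \ del = {in(p1,t2), truck_at(t1,depot)}
  ∪ add   = {in(p1,t2), truck_at(t1,depot), truck_at(t2,hub)}

== RESULT ==
["in(p1,t2)", "truck_at(t1,depot)", "truck_at(t2,hub)"]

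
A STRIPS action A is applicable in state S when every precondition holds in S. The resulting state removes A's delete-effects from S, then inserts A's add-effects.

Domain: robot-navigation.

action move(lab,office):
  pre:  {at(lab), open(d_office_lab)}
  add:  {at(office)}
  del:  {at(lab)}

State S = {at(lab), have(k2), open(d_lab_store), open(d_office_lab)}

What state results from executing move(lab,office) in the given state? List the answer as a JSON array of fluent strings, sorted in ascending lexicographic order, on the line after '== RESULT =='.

Compute (S \ del) ∪ add:
  pre ⊆ S: {at(lab), open(d_office_lab)} ⊆ S  — applicable
  S \ del = {have(k2), open(d_lab_store), open(d_office_lab)}
  ∪ add   = {at(office), have(k2), open(d_lab_store), open(d_office_lab)}

== RESULT ==
["at(office)", "have(k2)", "open(d_lab_store)", "open(d_office_lab)"]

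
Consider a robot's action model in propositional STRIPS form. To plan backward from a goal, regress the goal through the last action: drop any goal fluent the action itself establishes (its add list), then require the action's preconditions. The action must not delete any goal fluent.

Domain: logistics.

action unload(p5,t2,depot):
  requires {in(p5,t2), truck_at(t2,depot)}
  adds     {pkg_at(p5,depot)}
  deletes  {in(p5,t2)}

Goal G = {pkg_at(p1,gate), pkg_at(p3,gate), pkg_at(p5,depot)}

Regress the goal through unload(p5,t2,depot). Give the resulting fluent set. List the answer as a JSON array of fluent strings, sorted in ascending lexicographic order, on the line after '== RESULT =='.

Regress:
  G ∩ del = {}  (empty — regression defined)
  G \ add = {pkg_at(p1,gate), pkg_at(p3,gate), pkg_at(p5,depot)} \ {pkg_at(p5,depot)} = {pkg_at(p1,gate), pkg_at(p3,gate)}
  ∪ pre   = {pkg_at(p1,gate), pkg_at(p3,gate)} ∪ {in(p5,t2), truck_at(t2,depot)}
          = {in(p5,t2), pkg_at(p1,gate), pkg_at(p3,gate), truck_at(t2,depot)}

== RESULT ==
["in(p5,t2)", "pkg_at(p1,gate)", "pkg_at(p3,gate)", "truck_at(t2,depot)"]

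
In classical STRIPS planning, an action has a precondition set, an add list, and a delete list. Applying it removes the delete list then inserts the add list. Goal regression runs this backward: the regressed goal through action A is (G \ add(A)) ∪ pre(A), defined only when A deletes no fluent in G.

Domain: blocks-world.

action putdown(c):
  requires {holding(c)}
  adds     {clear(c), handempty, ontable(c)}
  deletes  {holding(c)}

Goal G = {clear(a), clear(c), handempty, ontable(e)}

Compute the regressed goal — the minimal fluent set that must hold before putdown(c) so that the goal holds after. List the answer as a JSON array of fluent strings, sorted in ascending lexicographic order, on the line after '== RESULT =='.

Regress:
  G ∩ del = {}  (empty — regression defined)
  G \ add = {clear(a), clear(c), handempty, ontable(e)} \ {clear(c), handempty, ontable(c)} = {clear(a), ontable(e)}
  ∪ pre   = {clear(a), ontable(e)} ∪ {holding(c)}
          = {clear(a), holding(c), ontable(e)}

== RESULT ==
["clear(a)", "holding(c)", "ontable(e)"]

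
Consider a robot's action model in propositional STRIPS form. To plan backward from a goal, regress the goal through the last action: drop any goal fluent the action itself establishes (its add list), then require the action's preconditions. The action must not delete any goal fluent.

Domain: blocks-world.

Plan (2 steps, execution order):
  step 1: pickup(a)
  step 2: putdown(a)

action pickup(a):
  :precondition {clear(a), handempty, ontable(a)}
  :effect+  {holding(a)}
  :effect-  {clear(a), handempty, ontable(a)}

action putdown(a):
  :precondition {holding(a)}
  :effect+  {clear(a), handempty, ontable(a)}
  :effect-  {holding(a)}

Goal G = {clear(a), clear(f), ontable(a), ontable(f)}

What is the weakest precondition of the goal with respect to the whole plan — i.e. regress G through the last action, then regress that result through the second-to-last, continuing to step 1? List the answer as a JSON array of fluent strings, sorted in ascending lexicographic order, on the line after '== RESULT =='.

Work backward from the goal:
  through step 2 (putdown(a)): drop {clear(a), ontable(a)}, keep {clear(f), ontable(f)}, require {holding(a)}
    → {clear(f), holding(a), ontable(f)}
  through step 1 (pickup(a)): drop {holding(a)}, keep {clear(f), ontable(f)}, require {clear(a), handempty, ontable(a)}
    → {clear(a), clear(f), handempty, ontable(a), ontable(f)}

== RESULT ==
["clear(a)", "clear(f)", "handempty", "ontable(a)", "ontable(f)"]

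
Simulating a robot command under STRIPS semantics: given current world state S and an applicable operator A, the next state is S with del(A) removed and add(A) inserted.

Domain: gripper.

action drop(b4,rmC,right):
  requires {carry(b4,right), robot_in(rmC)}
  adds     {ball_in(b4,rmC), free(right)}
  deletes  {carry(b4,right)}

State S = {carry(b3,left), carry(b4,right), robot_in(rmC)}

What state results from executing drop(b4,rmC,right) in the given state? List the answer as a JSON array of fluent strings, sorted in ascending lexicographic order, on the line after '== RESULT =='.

Progress:
  pre ⊆ S: {carry(b4,right), robot_in(rmC)} ⊆ S  — applicable
  S \ del = {carry(b3,left), robot_in(rmC)}
  ∪ add   = {ball_in(b4,rmC), carry(b3,left), free(right), robot_in(rmC)}

== RESULT ==
["ball_in(b4,rmC)", "carry(b3,left)", "free(right)", "robot_in(rmC)"]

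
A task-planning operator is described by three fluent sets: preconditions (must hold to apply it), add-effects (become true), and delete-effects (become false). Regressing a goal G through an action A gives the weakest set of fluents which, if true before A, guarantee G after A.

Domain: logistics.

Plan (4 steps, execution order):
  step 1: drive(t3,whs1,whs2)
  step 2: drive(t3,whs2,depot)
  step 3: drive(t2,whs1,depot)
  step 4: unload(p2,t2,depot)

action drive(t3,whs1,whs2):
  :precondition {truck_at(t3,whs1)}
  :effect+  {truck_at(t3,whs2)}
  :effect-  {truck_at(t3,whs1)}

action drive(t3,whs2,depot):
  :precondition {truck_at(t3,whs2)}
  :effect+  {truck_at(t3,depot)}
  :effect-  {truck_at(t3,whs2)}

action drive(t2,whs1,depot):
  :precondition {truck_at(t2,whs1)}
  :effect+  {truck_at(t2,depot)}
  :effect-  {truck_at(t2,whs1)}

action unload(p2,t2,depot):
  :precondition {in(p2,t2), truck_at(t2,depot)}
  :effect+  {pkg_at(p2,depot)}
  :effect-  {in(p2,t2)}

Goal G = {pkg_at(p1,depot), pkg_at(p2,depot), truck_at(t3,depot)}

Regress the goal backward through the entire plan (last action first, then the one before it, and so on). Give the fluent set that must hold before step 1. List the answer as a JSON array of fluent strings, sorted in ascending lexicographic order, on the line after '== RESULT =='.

Regress step by step:
  through step 4 (unload(p2,t2,depot)): drop {pkg_at(p2,depot)}, keep {pkg_at(p1,depot), truck_at(t3,depot)}, require {in(p2,t2), truck_at(t2,depot)}
    → {in(p2,t2), pkg_at(p1,depot), truck_at(t2,depot), truck_at(t3,depot)}
  through step 3 (drive(t2,whs1,depot)): drop {truck_at(t2,depot)}, keep {in(p2,t2), pkg_at(p1,depot), truck_at(t3,depot)}, require {truck_at(t2,whs1)}
    → {in(p2,t2), pkg_at(p1,depot), truck_at(t2,whs1), truck_at(t3,depot)}
  through step 2 (drive(t3,whs2,depot)): drop {truck_at(t3,depot)}, keep {in(p2,t2), pkg_at(p1,depot), truck_at(t2,whs1)}, require {truck_at(t3,whs2)}
    → {in(p2,t2), pkg_at(p1,depot), truck_at(t2,whs1), truck_at(t3,whs2)}
  through step 1 (drive(t3,whs1,whs2)): drop {truck_at(t3,whs2)}, keep {in(p2,t2), pkg_at(p1,depot), truck_at(t2,whs1)}, require {truck_at(t3,whs1)}
    → {in(p2,t2), pkg_at(p1,depot), truck_at(t2,whs1), truck_at(t3,whs1)}

== RESULT ==
["in(p2,t2)", "pkg_at(p1,depot)", "truck_at(t2,whs1)", "truck_at(t3,whs1)"]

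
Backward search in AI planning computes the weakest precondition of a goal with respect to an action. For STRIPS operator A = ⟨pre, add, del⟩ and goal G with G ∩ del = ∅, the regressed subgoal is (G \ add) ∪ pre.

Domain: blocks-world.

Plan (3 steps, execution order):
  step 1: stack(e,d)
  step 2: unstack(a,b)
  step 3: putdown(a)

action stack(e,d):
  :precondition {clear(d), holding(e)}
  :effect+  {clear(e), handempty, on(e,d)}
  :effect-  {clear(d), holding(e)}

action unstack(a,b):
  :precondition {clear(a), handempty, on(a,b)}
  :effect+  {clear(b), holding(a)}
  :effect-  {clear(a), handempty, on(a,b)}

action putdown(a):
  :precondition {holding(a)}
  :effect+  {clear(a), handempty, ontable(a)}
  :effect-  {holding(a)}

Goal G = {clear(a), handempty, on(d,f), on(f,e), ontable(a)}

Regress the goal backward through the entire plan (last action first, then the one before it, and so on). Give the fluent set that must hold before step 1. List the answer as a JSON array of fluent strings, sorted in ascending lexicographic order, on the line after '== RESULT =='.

Regress step by step:
  through step 3 (putdown(a)): drop {clear(a), handempty, ontable(a)}, keep {on(d,f), on(f,e)}, require {holding(a)}
    → {holding(a), on(d,f), on(f,e)}
  through step 2 (unstack(a,b)): drop {holding(a)}, keep {on(d,f), on(f,e)}, require {clear(a), handempty, on(a,b)}
    → {clear(a), handempty, on(a,b), on(d,f), on(f,e)}
  through step 1 (stack(e,d)): drop {handempty}, keep {clear(a), on(a,b), on(d,f), on(f,e)}, require {clear(d), holding(e)}
    → {clear(a), clear(d), holding(e), on(a,b), on(d,f), on(f,e)}

== RESULT ==
["clear(a)", "clear(d)", "holding(e)", "on(a,b)", "on(d,f)", "on(f,e)"]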